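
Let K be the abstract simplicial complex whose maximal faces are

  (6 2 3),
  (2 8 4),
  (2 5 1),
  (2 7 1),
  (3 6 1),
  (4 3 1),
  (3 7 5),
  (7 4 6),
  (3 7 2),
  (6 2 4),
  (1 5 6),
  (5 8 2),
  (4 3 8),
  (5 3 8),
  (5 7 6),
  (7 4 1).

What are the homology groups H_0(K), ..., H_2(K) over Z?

H_0 ≅ Z,  H_1 ≅ Z^2,  H_2 ≅ Z.

Fix the vertex order 1 < 2 < 3 < 4 < 5 < 6 < 7 < 8 and write every simplex with vertices in increasing order. Then dim K = 2 and the simplices of K are:

  0-simplices (8): [1], [2], [3], [4], [5], [6], [7], [8]
  1-simplices (24): (24 of them)
  2-simplices (16): [1,2,5], [1,2,7], [1,3,4], [1,3,6], [1,4,7], [1,5,6], [2,3,6], [2,3,7], [2,4,6], [2,4,8], [2,5,8], [3,4,8], [3,5,7], [3,5,8], [4,6,7], [5,6,7]

so the chain groups are C_0 ≅ Z^8, C_1 ≅ Z^24, C_2 ≅ Z^16.

Boundary ∂_1: C_1 → C_0 is given by ∂[p,q] = [q] − [p].
The 8×24 boundary matrix has rank 7 and Smith normal form diag(1,1,1,1,1,1,1).

Boundary ∂_2: C_2 → C_1 acts by ∂[p,q,r] = [q,r] − [p,r] + [p,q]. For instance
  ∂[4,6,7] = [6,7] − [4,7] + [4,6],
  ∂[2,3,7] = [3,7] − [2,7] + [2,3].
This gives a 24×16 integer matrix of rank 15; reducing to Smith normal form yields diagonal entries (1,1,1,1,1,1,1,1,1,1,1,1,1,1,1).

Computing H_k = (kernel of ∂_k) / (image of ∂_{k+1}):

  H_0: rank C_0 − rank ∂_1 = 8 − 7 = 1, and the invariant factors of ∂_1 are all 1, so H_0 ≅ Z.
  H_1: rank ker ∂_1 − rank ∂_2 = (24 − 7) − 15 = 2, and the invariant factors of ∂_2 are all 1, so H_1 ≅ Z^2.
  H_2: rank ker ∂_2 − rank ∂_3 = (16 − 15) − 0 = 1, and there is no ∂_3, so H_2 ≅ Z.

(K is a triangulation of the torus T^2.)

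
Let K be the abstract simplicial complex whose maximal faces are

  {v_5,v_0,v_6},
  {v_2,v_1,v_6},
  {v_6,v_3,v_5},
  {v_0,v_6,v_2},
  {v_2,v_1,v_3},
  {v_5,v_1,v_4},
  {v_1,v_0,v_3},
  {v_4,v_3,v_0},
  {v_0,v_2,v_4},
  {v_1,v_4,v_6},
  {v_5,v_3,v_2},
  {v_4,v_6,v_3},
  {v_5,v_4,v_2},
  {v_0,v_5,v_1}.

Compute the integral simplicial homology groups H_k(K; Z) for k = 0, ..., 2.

H_0 = Z,  H_1 = Z^2,  H_2 = Z.

Fix the vertex order v_0 < v_1 < v_2 < v_3 < v_4 < v_5 < v_6 and write every simplex with vertices in increasing order. Then dim K = 2 and the simplices of K are:

  0-simplices (7): [v_0], [v_1], [v_2], [v_3], [v_4], [v_5], [v_6]
  1-simplices (21): (21 of them)
  2-simplices (14): (14 of them)

Hence C_0 ≅ Z^7, C_1 ≅ Z^21, C_2 ≅ Z^14.

The boundary map ∂_1: C_1 → C_0 sends each edge [p,q] (with p < q) to q − p. For instance
  ∂[v_2,v_3] = [v_3] − [v_2].
This gives a 7×21 integer matrix of rank 6; reducing to Smith normal form yields diagonal entries (1,1,1,1,1,1).

Boundary ∂_2: C_2 → C_1 sends each 2-simplex [p,q,r] to [q,r] − [p,r] + [p,q]. For instance
  ∂[v_0,v_1,v_5] = [v_1,v_5] − [v_0,v_5] + [v_0,v_1],
  ∂[v_0,v_1,v_3] = [v_1,v_3] − [v_0,v_3] + [v_0,v_1].
The 21×14 boundary matrix has rank 13 and Smith normal form diag(1,1,1,1,1,1,1,1,1,1,1,1,1).

From H_k ≅ ker(∂_k) / im(∂_{k+1}) we obtain:

  H_0: rank C_0 − rank ∂_1 = 7 − 6 = 1, and the invariant factors of ∂_1 are all 1, so H_0 = Z.
  H_1: rank ker ∂_1 − rank ∂_2 = (21 − 6) − 13 = 2, and the invariant factors of ∂_2 are all 1, so H_1 = Z^2.
  H_2: rank ker ∂_2 − rank ∂_3 = (14 − 13) − 0 = 1, and there is no ∂_3, so H_2 = Z.

As a check, the Euler characteristic is 7 − 21 + 14 = 0, which agrees with 1 − 2 + 1 = 0.
(K is a triangulation of the torus T^2.)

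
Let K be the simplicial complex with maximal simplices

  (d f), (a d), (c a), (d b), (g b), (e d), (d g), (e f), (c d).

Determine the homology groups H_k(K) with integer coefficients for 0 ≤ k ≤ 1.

Fix the vertex order a < b < c < d < e < f < g and write every simplex with vertices in increasing order. Then dim K = 1 and the simplices of K are:

  0-simplices (7): a, b, c, d, e, f, g
  1-simplices (9): ac, ad, bd, bg, cd, de, df, dg, ef

so the chain groups are C_0 ≅ Z^7, C_1 ≅ Z^9.

Boundary ∂_1: C_1 → C_0 sends each edge [p,q] (with p < q) to q − p. For instance
  ∂df = f − d.
This gives a 7×9 integer matrix of rank 6; reducing to Smith normal form yields diagonal entries (1,1,1,1,1,1).

Reading off H_k = ker ∂_k / im ∂_{k+1}:

  H_0: rank C_0 − rank ∂_1 = 7 − 6 = 1, and the invariant factors of ∂_1 are all 1, so H_0 = Z.
  H_1: rank ker ∂_1 − rank ∂_2 = (9 − 6) − 0 = 3, and there is no ∂_2, so H_1 = Z^3.

As a check, the Euler characteristic is 7 − 9 = -2, which agrees with 1 − 3 = -2.
(K is a triangulation of a wedge of 3 circles.)

H_0 = Z,  H_1 = Z^3.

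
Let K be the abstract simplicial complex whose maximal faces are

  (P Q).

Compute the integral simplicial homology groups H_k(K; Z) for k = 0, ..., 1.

H_0 ≅ Z,  H_1 = 0.

Fix the vertex order P < Q and write every simplex with vertices in increasing order. Then dim K = 1 and the simplices of K are:

  0-simplices (2): P, Q
  1-simplices (1): PQ

Hence C_0 ≅ Z^2, C_1 ≅ Z^1.

Boundary ∂_1: C_1 → C_0 sends each edge [p,q] (with p < q) to q − p. For instance
  ∂PQ = Q − P.
The 2×1 boundary matrix has rank 1 and Smith normal form diag(1).

Computing H_k = (kernel of ∂_k) / (image of ∂_{k+1}):

  H_0: rank C_0 − rank ∂_1 = 2 − 1 = 1, and the invariant factors of ∂_1 are all 1, so H_0 ≅ Z.
  H_1: rank ker ∂_1 − rank ∂_2 = (1 − 1) − 0 = 0, and there is no ∂_2, so H_1 ≅ 0.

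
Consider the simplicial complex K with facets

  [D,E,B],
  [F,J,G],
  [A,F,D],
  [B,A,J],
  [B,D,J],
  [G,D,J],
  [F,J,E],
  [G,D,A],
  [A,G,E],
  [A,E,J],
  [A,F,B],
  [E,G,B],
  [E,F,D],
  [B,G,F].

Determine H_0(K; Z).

Fix the vertex order A < B < D < E < F < G < J and write every simplex with vertices in increasing order. Then dim K = 2 and the simplices of K are:

  0-simplices (7): A, B, D, E, F, G, J
  1-simplices (21): AB, AD, AE, AF, AG, AJ, BD, BE, BF, BG, BJ, DE, DF, DG, DJ, EF, EG, EJ, FG, FJ, GJ
  2-simplices (14): ABF, ABJ, ADF, ADG, AEG, AEJ, BDE, BDJ, BEG, BFG, DEF, DGJ, EFJ, FGJ

Hence C_0 ≅ Z^7, C_1 ≅ Z^21, C_2 ≅ Z^14.

∂_1: C_1 → C_0 sends each edge [p,q] (with p < q) to q − p.
The resulting 7×21 matrix has rank 6, and its Smith normal form has invariant factors (1,1,1,1,1,1).

The boundary map ∂_2: C_2 → C_1 acts by ∂[p,q,r] = [q,r] − [p,r] + [p,q]. For instance
  ∂ADF = DF − AF + AD,
  ∂ABJ = BJ − AJ + AB.
The 21×14 boundary matrix has rank 13 and Smith normal form diag(1,1,1,1,1,1,1,1,1,1,1,1,1).

Reading off H_k = ker ∂_k / im ∂_{k+1}:

  H_0: rank C_0 − rank ∂_1 = 7 − 6 = 1, and the invariant factors of ∂_1 are all 1, so H_0 = Z.

(K is a triangulation of the torus T^2.)

H_0 ≅ Z.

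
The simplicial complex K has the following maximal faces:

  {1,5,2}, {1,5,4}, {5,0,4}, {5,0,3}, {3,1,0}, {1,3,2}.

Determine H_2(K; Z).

H_2 = 0.

Order the vertices as 0 < 1 < 2 < 3 < 4 < 5. Listing each simplex with vertices in this order, K has dimension 2 with simplices:

  0-simplices (6): [0], [1], [2], [3], [4], [5]
  1-simplices (12): [0,1], [0,3], [0,4], [0,5], [1,2], [1,3], [1,4], [1,5], [2,3], [2,5], [3,5], [4,5]
  2-simplices (6): [0,1,3], [0,3,5], [0,4,5], [1,2,3], [1,2,5], [1,4,5]

so the chain groups are C_0 ≅ Z^6, C_1 ≅ Z^12, C_2 ≅ Z^6.

∂_1: C_1 → C_0 sends each edge [p,q] (with p < q) to q − p.
As a 6×12 matrix over Z this has rank 5, with invariant factors (1,1,1,1,1).

The boundary map ∂_2: C_2 → C_1 maps a triangle to the signed sum of its edges. For instance
  ∂[0,3,5] = [3,5] − [0,5] + [0,3],
  ∂[1,4,5] = [4,5] − [1,5] + [1,4].
As a 12×6 matrix over Z this has rank 6, with invariant factors (1,1,1,1,1,1).

Computing H_k = (kernel of ∂_k) / (image of ∂_{k+1}):

  H_2: rank ker ∂_2 − rank ∂_3 = (6 − 6) − 0 = 0, and there is no ∂_3, so H_2 = 0.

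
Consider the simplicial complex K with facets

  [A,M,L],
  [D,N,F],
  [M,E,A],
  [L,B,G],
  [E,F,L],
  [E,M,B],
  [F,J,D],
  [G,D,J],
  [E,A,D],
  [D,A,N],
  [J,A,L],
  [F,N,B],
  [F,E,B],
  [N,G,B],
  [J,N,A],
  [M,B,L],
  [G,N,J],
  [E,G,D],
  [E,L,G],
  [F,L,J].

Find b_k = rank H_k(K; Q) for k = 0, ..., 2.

Order the vertices as A < B < D < E < F < G < J < L < M < N. Listing each simplex with vertices in this order, K has dimension 2 with simplices:

  0-simplices (10): A, B, D, E, F, G, J, L, M, N
  1-simplices (30): AD, AE, AJ, AL, AM, AN, BE, BF, BG, BL, BM, BN, DE, DF, DG, DJ, DN, EF, EG, EL, EM, FJ, FL, FN, GJ, GL, GN, JL, JN, LM
  2-simplices (20): ADE, ADN, AEM, AJL, AJN, ALM, BEF, BEM, BFN, BGL, BGN, BLM, DEG, DFJ, DFN, DGJ, EFL, EGL, FJL, GJN

so the chain groups are C_0 ≅ Z^10, C_1 ≅ Z^30, C_2 ≅ Z^20.

Boundary ∂_1: C_1 → C_0 is given by ∂[p,q] = [q] − [p]. For instance
  ∂EM = M − E.
The 10×30 boundary matrix has rank 9 and Smith normal form diag(1,1,1,1,1,1,1,1,1).

∂_2: C_2 → C_1 maps a triangle to the signed sum of its edges. For instance
  ∂ADN = DN − AN + AD,
  ∂AEM = EM − AM + AE.
The 30×20 boundary matrix has rank 20 and Smith normal form diag(1,1,1,1,1,1,1,1,1,1,1,1,1,1,1,1,1,1,1,2).

From H_k ≅ ker(∂_k) / im(∂_{k+1}) we obtain:

  H_0: rank C_0 − rank ∂_1 = 10 − 9 = 1, and the invariant factors of ∂_1 are all 1, so H_0 ≅ Z.
  H_1: rank ker ∂_1 − rank ∂_2 = (30 − 9) − 20 = 1, and ∂_2 has invariant factor 2 > 1, so H_1 ≅ Z ⊕ Z/2Z.
  H_2: rank ker ∂_2 − rank ∂_3 = (20 − 20) − 0 = 0, and there is no ∂_3, so H_2 ≅ 0.

As a check, the Euler characteristic is 10 − 30 + 20 = 0, which agrees with 1 − 1 + 0 = 0.
(K is a triangulation of the Klein bottle.)

Hence the Betti numbers are b_0 = 1, b_1 = 1, b_2 = 0.

b_0 = 1, b_1 = 1, b_2 = 0.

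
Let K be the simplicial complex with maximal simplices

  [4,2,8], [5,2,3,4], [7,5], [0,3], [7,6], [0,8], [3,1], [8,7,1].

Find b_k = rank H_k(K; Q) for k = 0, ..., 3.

b_0 = 1, b_1 = 3, b_2 = 0, b_3 = 0.

Order the vertices as 0 < 1 < 2 < 3 < 4 < 5 < 6 < 7 < 8. Listing each simplex with vertices in this order, K has dimension 3 with simplices:

  0-simplices (9): [0], [1], [2], [3], [4], [5], [6], [7], [8]
  1-simplices (16): [0,3], [0,8], [1,3], [1,7], [1,8], [2,3], [2,4], [2,5], [2,8], [3,4], [3,5], [4,5], [4,8], [5,7], [6,7], [7,8]
  2-simplices (6): [1,7,8], [2,3,4], [2,3,5], [2,4,5], [2,4,8], [3,4,5]
  3-simplices (1): [2,3,4,5]

so the chain groups are C_0 ≅ Z^9, C_1 ≅ Z^16, C_2 ≅ Z^6, C_3 ≅ Z^1.

∂_1: C_1 → C_0 maps an edge to its endpoints' difference, ∂[p,q] = q − p. For instance
  ∂[1,7] = [7] − [1].
This gives a 9×16 integer matrix of rank 8; reducing to Smith normal form yields diagonal entries (1,1,1,1,1,1,1,1).

The boundary map ∂_2: C_2 → C_1 maps a triangle to the signed sum of its edges. For instance
  ∂[2,4,8] = [4,8] − [2,8] + [2,4],
  ∂[3,4,5] = [4,5] − [3,5] + [3,4].
As a 16×6 matrix over Z this has rank 5, with invariant factors (1,1,1,1,1).

∂_3: C_3 → C_2 sends each 3-simplex σ to the alternating sum Σ_i (−1)^i (σ with its i-th vertex removed). For instance
  ∂[2,3,4,5] = [3,4,5] − [2,4,5] + [2,3,5] − [2,3,4].
As a 6×1 matrix over Z this has rank 1, with invariant factors (1).

Reading off H_k = ker ∂_k / im ∂_{k+1}:

  H_0: rank C_0 − rank ∂_1 = 9 − 8 = 1, and the invariant factors of ∂_1 are all 1, so H_0 = Z.
  H_1: rank ker ∂_1 − rank ∂_2 = (16 − 8) − 5 = 3, and the invariant factors of ∂_2 are all 1, so H_1 = Z^3.
  H_2: rank ker ∂_2 − rank ∂_3 = (6 − 5) − 1 = 0, and the invariant factors of ∂_3 are all 1, so H_2 = 0.
  H_3: rank ker ∂_3 − rank ∂_4 = (1 − 1) − 0 = 0, and there is no ∂_4, so H_3 = 0.

Hence the Betti numbers are b_0 = 1, b_1 = 3, b_2 = 0, b_3 = 0.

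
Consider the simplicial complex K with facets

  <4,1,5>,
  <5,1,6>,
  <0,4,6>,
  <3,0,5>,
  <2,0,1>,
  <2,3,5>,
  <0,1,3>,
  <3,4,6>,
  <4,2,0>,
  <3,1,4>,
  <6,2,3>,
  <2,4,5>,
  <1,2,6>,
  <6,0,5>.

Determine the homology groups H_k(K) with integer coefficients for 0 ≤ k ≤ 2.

H_0 = Z,  H_1 = Z^2,  H_2 = Z.

Fix the vertex order 0 < 1 < 2 < 3 < 4 < 5 < 6 and write every simplex with vertices in increasing order. Then dim K = 2 and the simplices of K are:

  0-simplices (7): [0], [1], [2], [3], [4], [5], [6]
  1-simplices (21): [0,1], [0,2], [0,3], [0,4], [0,5], [0,6], [1,2], [1,3], [1,4], [1,5], [1,6], [2,3], [2,4], [2,5], [2,6], [3,4], [3,5], [3,6], [4,5], [4,6], [5,6]
  2-simplices (14): [0,1,2], [0,1,3], [0,2,4], [0,3,5], [0,4,6], [0,5,6], [1,2,6], [1,3,4], [1,4,5], [1,5,6], [2,3,5], [2,3,6], [2,4,5], [3,4,6]

giving chain groups C_0 ≅ Z^7, C_1 ≅ Z^21, C_2 ≅ Z^14.

∂_1: C_1 → C_0 sends each edge [p,q] (with p < q) to q − p. For instance
  ∂[3,6] = [6] − [3].
The 7×21 boundary matrix has rank 6 and Smith normal form diag(1,1,1,1,1,1).

∂_2: C_2 → C_1 maps a triangle to the signed sum of its edges. For instance
  ∂[0,3,5] = [3,5] − [0,5] + [0,3],
  ∂[2,4,5] = [4,5] − [2,5] + [2,4].
This gives a 21×14 integer matrix of rank 13; reducing to Smith normal form yields diagonal entries (1,1,1,1,1,1,1,1,1,1,1,1,1).

Reading off H_k = ker ∂_k / im ∂_{k+1}:

  H_0: rank C_0 − rank ∂_1 = 7 − 6 = 1, and the invariant factors of ∂_1 are all 1, so H_0 ≅ Z.
  H_1: rank ker ∂_1 − rank ∂_2 = (21 − 6) − 13 = 2, and the invariant factors of ∂_2 are all 1, so H_1 ≅ Z^2.
  H_2: rank ker ∂_2 − rank ∂_3 = (14 − 13) − 0 = 1, and there is no ∂_3, so H_2 ≅ Z.

As a check, the Euler characteristic is 7 − 21 + 14 = 0, which agrees with 1 − 2 + 1 = 0.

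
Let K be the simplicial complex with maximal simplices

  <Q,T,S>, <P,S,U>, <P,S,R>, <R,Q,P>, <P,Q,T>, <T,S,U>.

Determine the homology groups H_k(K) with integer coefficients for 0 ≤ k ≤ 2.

H_0 ≅ Z,  H_1 ≅ Z,  H_2 = 0.

Take the total order P < Q < R < S < T < U on the vertex set. Then K (dimension 2) consists of the simplices:

  0-simplices (6): P, Q, R, S, T, U
  1-simplices (12): PQ, PR, PS, PT, PU, QR, QS, QT, RS, ST, SU, TU
  2-simplices (6): PQR, PQT, PRS, PSU, QST, STU

so the chain groups are C_0 ≅ Z^6, C_1 ≅ Z^12, C_2 ≅ Z^6.

∂_1: C_1 → C_0 sends each edge [p,q] (with p < q) to q − p. For instance
  ∂PU = U − P.
As a 6×12 matrix over Z this has rank 5, with invariant factors (1,1,1,1,1).

Boundary ∂_2: C_2 → C_1 sends each 2-simplex [p,q,r] to [q,r] − [p,r] + [p,q]. For instance
  ∂STU = TU − SU + ST,
  ∂PQT = QT − PT + PQ.
The 12×6 boundary matrix has rank 6 and Smith normal form diag(1,1,1,1,1,1).

Now H_k = ker ∂_k / im ∂_{k+1}, so:

  H_0: rank C_0 − rank ∂_1 = 6 − 5 = 1, and the invariant factors of ∂_1 are all 1, so H_0 ≅ Z.
  H_1: rank ker ∂_1 − rank ∂_2 = (12 − 5) − 6 = 1, and the invariant factors of ∂_2 are all 1, so H_1 ≅ Z.
  H_2: rank ker ∂_2 − rank ∂_3 = (6 − 6) − 0 = 0, and there is no ∂_3, so H_2 ≅ 0.

(K is a triangulation of the cylinder S^1 x I.)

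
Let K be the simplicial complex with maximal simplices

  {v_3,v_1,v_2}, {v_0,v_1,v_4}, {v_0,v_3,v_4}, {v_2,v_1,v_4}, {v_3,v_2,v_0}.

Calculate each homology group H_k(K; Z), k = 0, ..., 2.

Fix the vertex order v_0 < v_1 < v_2 < v_3 < v_4 and write every simplex with vertices in increasing order. Then dim K = 2 and the simplices of K are:

  0-simplices (5): [v_0], [v_1], [v_2], [v_3], [v_4]
  1-simplices (10): [v_0,v_1], [v_0,v_2], [v_0,v_3], [v_0,v_4], [v_1,v_2], [v_1,v_3], [v_1,v_4], [v_2,v_3], [v_2,v_4], [v_3,v_4]
  2-simplices (5): [v_0,v_1,v_4], [v_0,v_2,v_3], [v_0,v_3,v_4], [v_1,v_2,v_3], [v_1,v_2,v_4]

Hence C_0 ≅ Z^5, C_1 ≅ Z^10, C_2 ≅ Z^5.

∂_1: C_1 → C_0 sends each edge [p,q] (with p < q) to q − p.
This gives a 5×10 integer matrix of rank 4; reducing to Smith normal form yields diagonal entries (1,1,1,1).

Boundary ∂_2: C_2 → C_1 sends each 2-simplex [p,q,r] to [q,r] − [p,r] + [p,q]. For instance
  ∂[v_0,v_1,v_4] = [v_1,v_4] − [v_0,v_4] + [v_0,v_1],
  ∂[v_0,v_2,v_3] = [v_2,v_3] − [v_0,v_3] + [v_0,v_2].
The resulting 10×5 matrix has rank 5, and its Smith normal form has invariant factors (1,1,1,1,1).

Reading off H_k = ker ∂_k / im ∂_{k+1}:

  H_0: rank C_0 − rank ∂_1 = 5 − 4 = 1, and the invariant factors of ∂_1 are all 1, so H_0 ≅ Z.
  H_1: rank ker ∂_1 − rank ∂_2 = (10 − 4) − 5 = 1, and the invariant factors of ∂_2 are all 1, so H_1 ≅ Z.
  H_2: rank ker ∂_2 − rank ∂_3 = (5 − 5) − 0 = 0, and there is no ∂_3, so H_2 ≅ 0.

H_0 ≅ Z,  H_1 ≅ Z,  H_2 = 0.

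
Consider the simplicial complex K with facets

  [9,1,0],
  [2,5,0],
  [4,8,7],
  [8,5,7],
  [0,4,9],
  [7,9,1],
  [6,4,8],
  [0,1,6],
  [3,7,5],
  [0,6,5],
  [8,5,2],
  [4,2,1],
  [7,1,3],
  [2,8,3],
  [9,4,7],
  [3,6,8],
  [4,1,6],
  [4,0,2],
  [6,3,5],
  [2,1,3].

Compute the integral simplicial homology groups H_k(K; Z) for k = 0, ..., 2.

H_0 ≅ Z,  H_1 ≅ Z ⊕ Z_2,  H_2 = 0.

K has 10 vertices, 30 edges, 20 triangles.
rank ∂_0 = 0, rank ∂_1 = 9 ⇒ b_0 = 10 − 0 − 9 = 1; all invariant factors of ∂_1 are 1 so no torsion. So H_0 ≅ Z.
rank ∂_1 = 9, rank ∂_2 = 20 ⇒ b_1 = 30 − 9 − 20 = 1; ∂_2 has invariant factor(s) [2] giving torsion. So H_1 ≅ Z ⊕ Z_2.
rank ∂_2 = 20, rank ∂_3 = 0 ⇒ b_2 = 20 − 20 − 0 = 0. So H_2 ≅ 0.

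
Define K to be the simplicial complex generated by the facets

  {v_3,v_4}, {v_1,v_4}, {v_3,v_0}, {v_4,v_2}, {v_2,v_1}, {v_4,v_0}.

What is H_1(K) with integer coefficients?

H_1 = Z^2.

We work with the vertex ordering v_0 < v_1 < v_2 < v_3 < v_4. The simplices of K, each written with vertices in increasing order, are:

  0-simplices (5): [v_0], [v_1], [v_2], [v_3], [v_4]
  1-simplices (6): [v_0,v_3], [v_0,v_4], [v_1,v_2], [v_1,v_4], [v_2,v_4], [v_3,v_4]

Hence C_0 ≅ Z^5, C_1 ≅ Z^6.

The boundary map ∂_1: C_1 → C_0 is given by ∂[p,q] = [q] − [p]. For instance
  ∂[v_1,v_2] = [v_2] − [v_1].
As a 5×6 matrix over Z this has rank 4, with invariant factors (1,1,1,1).

Computing H_k = (kernel of ∂_k) / (image of ∂_{k+1}):

  H_1: rank ker ∂_1 − rank ∂_2 = (6 − 4) − 0 = 2, and there is no ∂_2, so H_1 ≅ Z^2.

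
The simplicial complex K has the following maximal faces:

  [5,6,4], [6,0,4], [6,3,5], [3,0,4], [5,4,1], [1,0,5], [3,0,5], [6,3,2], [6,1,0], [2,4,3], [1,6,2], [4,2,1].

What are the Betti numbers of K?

b_0 = 1, b_1 = 0, b_2 = 0.

Take the total order 0 < 1 < 2 < 3 < 4 < 5 < 6 on the vertex set. Then K (dimension 2) consists of the simplices:

  0-simplices (7): [0], [1], [2], [3], [4], [5], [6]
  1-simplices (18): [0,1], [0,3], [0,4], [0,5], [0,6], [1,2], [1,4], [1,5], [1,6], [2,3], [2,4], [2,6], [3,4], [3,5], [3,6], [4,5], [4,6], [5,6]
  2-simplices (12): [0,1,5], [0,1,6], [0,3,4], [0,3,5], [0,4,6], [1,2,4], [1,2,6], [1,4,5], [2,3,4], [2,3,6], [3,5,6], [4,5,6]

so the chain groups are C_0 ≅ Z^7, C_1 ≅ Z^18, C_2 ≅ Z^12.

The boundary map ∂_1: C_1 → C_0 is given by ∂[p,q] = [q] − [p].
This gives a 7×18 integer matrix of rank 6; reducing to Smith normal form yields diagonal entries (1,1,1,1,1,1).

The boundary map ∂_2: C_2 → C_1 acts by ∂[p,q,r] = [q,r] − [p,r] + [p,q]. For instance
  ∂[0,1,6] = [1,6] − [0,6] + [0,1],
  ∂[0,1,5] = [1,5] − [0,5] + [0,1].
The 18×12 boundary matrix has rank 12 and Smith normal form diag(1,1,1,1,1,1,1,1,1,1,1,2).

Computing H_k = (kernel of ∂_k) / (image of ∂_{k+1}):

  H_0: rank C_0 − rank ∂_1 = 7 − 6 = 1, and the invariant factors of ∂_1 are all 1, so H_0 ≅ Z.
  H_1: rank ker ∂_1 − rank ∂_2 = (18 − 6) − 12 = 0, and ∂_2 has invariant factor 2 > 1, so H_1 ≅ Z_2.
  H_2: rank ker ∂_2 − rank ∂_3 = (12 − 12) − 0 = 0, and there is no ∂_3, so H_2 ≅ 0.

(K is a triangulation of the real projective plane RP^2.)

Hence the Betti numbers are b_0 = 1, b_1 = 0, b_2 = 0.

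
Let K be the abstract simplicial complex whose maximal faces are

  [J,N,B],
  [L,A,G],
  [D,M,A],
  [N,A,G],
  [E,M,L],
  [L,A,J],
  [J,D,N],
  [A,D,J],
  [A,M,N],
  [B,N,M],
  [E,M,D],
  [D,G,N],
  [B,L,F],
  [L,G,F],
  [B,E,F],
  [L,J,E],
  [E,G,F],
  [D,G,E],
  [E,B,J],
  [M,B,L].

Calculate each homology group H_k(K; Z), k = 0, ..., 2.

Order the vertices as A < B < D < E < F < G < J < L < M < N. Listing each simplex with vertices in this order, K has dimension 2 with simplices:

  0-simplices (10): A, B, D, E, F, G, J, L, M, N
  1-simplices (30): AD, AG, AJ, AL, AM, AN, BE, BF, BJ, BL, BM, BN, DE, DG, DJ, DM, DN, EF, EG, EJ, EL, EM, FG, FL, GL, GN, JL, JN, LM, MN
  2-simplices (20): ADJ, ADM, AGL, AGN, AJL, AMN, BEF, BEJ, BFL, BJN, BLM, BMN, DEG, DEM, DGN, DJN, EFG, EJL, ELM, FGL

so the chain groups are C_0 ≅ Z^10, C_1 ≅ Z^30, C_2 ≅ Z^20.

∂_1: C_1 → C_0 maps an edge to its endpoints' difference, ∂[p,q] = q − p. For instance
  ∂AL = L − A.
The resulting 10×30 matrix has rank 9, and its Smith normal form has invariant factors (1,1,1,1,1,1,1,1,1).

The boundary map ∂_2: C_2 → C_1 sends each 2-simplex [p,q,r] to [q,r] − [p,r] + [p,q]. For instance
  ∂DEM = EM − DM + DE,
  ∂DJN = JN − DN + DJ.
As a 30×20 matrix over Z this has rank 20, with invariant factors (1,1,1,1,1,1,1,1,1,1,1,1,1,1,1,1,1,1,1,2).

From H_k ≅ ker(∂_k) / im(∂_{k+1}) we obtain:

  H_0: rank C_0 − rank ∂_1 = 10 − 9 = 1, and the invariant factors of ∂_1 are all 1, so H_0 ≅ Z.
  H_1: rank ker ∂_1 − rank ∂_2 = (30 − 9) − 20 = 1, and ∂_2 has invariant factor 2 > 1, so H_1 ≅ Z ⊕ Z/2Z.
  H_2: rank ker ∂_2 − rank ∂_3 = (20 − 20) − 0 = 0, and there is no ∂_3, so H_2 ≅ 0.

As a check, the Euler characteristic is 10 − 30 + 20 = 0, which agrees with 1 − 1 + 0 = 0.

H_0 = Z,  H_1 = Z ⊕ Z/2Z,  H_2 = 0.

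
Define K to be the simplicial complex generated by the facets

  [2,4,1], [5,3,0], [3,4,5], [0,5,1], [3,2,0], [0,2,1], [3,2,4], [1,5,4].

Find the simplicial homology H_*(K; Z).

Fix the vertex order 0 < 1 < 2 < 3 < 4 < 5 and write every simplex with vertices in increasing order. Then dim K = 2 and the simplices of K are:

  0-simplices (6): [0], [1], [2], [3], [4], [5]
  1-simplices (12): [0,1], [0,2], [0,3], [0,5], [1,2], [1,4], [1,5], [2,3], [2,4], [3,4], [3,5], [4,5]
  2-simplices (8): [0,1,2], [0,1,5], [0,2,3], [0,3,5], [1,2,4], [1,4,5], [2,3,4], [3,4,5]

so the chain groups are C_0 ≅ Z^6, C_1 ≅ Z^12, C_2 ≅ Z^8.

∂_1: C_1 → C_0 maps an edge to its endpoints' difference, ∂[p,q] = q − p. For instance
  ∂[1,5] = [5] − [1].
The resulting 6×12 matrix has rank 5, and its Smith normal form has invariant factors (1,1,1,1,1).

The boundary map ∂_2: C_2 → C_1 maps a triangle to the signed sum of its edges. For instance
  ∂[0,1,5] = [1,5] − [0,5] + [0,1],
  ∂[1,2,4] = [2,4] − [1,4] + [1,2].
The resulting 12×8 matrix has rank 7, and its Smith normal form has invariant factors (1,1,1,1,1,1,1).

Reading off H_k = ker ∂_k / im ∂_{k+1}:

  H_0: rank C_0 − rank ∂_1 = 6 − 5 = 1, and the invariant factors of ∂_1 are all 1, so H_0 = Z.
  H_1: rank ker ∂_1 − rank ∂_2 = (12 − 5) − 7 = 0, and the invariant factors of ∂_2 are all 1, so H_1 = 0.
  H_2: rank ker ∂_2 − rank ∂_3 = (8 − 7) − 0 = 1, and there is no ∂_3, so H_2 = Z.

As a check, the Euler characteristic is 6 − 12 + 8 = 2, which agrees with 1 − 0 + 1 = 2.
(K is a triangulation of the 2-sphere S^2.)

H_0 ≅ Z,  H_1 = 0,  H_2 ≅ Z.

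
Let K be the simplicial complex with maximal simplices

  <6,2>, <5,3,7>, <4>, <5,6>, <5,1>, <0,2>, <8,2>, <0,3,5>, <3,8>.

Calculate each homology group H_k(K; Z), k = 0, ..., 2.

H_0 = Z^2,  H_1 = Z^2,  H_2 = 0.

Fix the vertex order 0 < 1 < 2 < 3 < 4 < 5 < 6 < 7 < 8 and write every simplex with vertices in increasing order. Then dim K = 2 and the simplices of K are:

  0-simplices (9): [0], [1], [2], [3], [4], [5], [6], [7], [8]
  1-simplices (11): [0,2], [0,3], [0,5], [1,5], [2,6], [2,8], [3,5], [3,7], [3,8], [5,6], [5,7]
  2-simplices (2): [0,3,5], [3,5,7]

Hence C_0 ≅ Z^9, C_1 ≅ Z^11, C_2 ≅ Z^2.

∂_1: C_1 → C_0 maps an edge to its endpoints' difference, ∂[p,q] = q − p. For instance
  ∂[0,5] = [5] − [0].
The 9×11 boundary matrix has rank 7 and Smith normal form diag(1,1,1,1,1,1,1).

The boundary map ∂_2: C_2 → C_1 acts by ∂[p,q,r] = [q,r] − [p,r] + [p,q]. For instance
  ∂[3,5,7] = [5,7] − [3,7] + [3,5],
  ∂[0,3,5] = [3,5] − [0,5] + [0,3].
This gives a 11×2 integer matrix of rank 2; reducing to Smith normal form yields diagonal entries (1,1).

Reading off H_k = ker ∂_k / im ∂_{k+1}:

  H_0: rank C_0 − rank ∂_1 = 9 − 7 = 2, and the invariant factors of ∂_1 are all 1, so H_0 = Z^2.
  H_1: rank ker ∂_1 − rank ∂_2 = (11 − 7) − 2 = 2, and the invariant factors of ∂_2 are all 1, so H_1 = Z^2.
  H_2: rank ker ∂_2 − rank ∂_3 = (2 − 2) − 0 = 0, and there is no ∂_3, so H_2 = 0.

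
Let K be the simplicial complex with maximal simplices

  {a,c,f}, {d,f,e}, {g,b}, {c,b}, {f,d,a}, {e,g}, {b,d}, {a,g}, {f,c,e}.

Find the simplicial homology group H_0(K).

K has 7 vertices, 13 edges, 4 triangles.
rank ∂_0 = 0, rank ∂_1 = 6 ⇒ b_0 = 7 − 0 − 6 = 1; all invariant factors of ∂_1 are 1 so no torsion. So H_0 ≅ Z.

H_0 = Z.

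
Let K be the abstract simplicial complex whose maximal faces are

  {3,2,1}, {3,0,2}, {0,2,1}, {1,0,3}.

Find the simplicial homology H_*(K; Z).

K has 4 vertices, 6 edges, 4 triangles.
rank ∂_0 = 0, rank ∂_1 = 3 ⇒ b_0 = 4 − 0 − 3 = 1; all invariant factors of ∂_1 are 1 so no torsion. So H_0 = Z.
rank ∂_1 = 3, rank ∂_2 = 3 ⇒ b_1 = 6 − 3 − 3 = 0; all invariant factors of ∂_2 are 1 so no torsion. So H_1 = 0.
rank ∂_2 = 3, rank ∂_3 = 0 ⇒ b_2 = 4 − 3 − 0 = 1. So H_2 = Z.

H_0 ≅ Z,  H_1 = 0,  H_2 ≅ Z.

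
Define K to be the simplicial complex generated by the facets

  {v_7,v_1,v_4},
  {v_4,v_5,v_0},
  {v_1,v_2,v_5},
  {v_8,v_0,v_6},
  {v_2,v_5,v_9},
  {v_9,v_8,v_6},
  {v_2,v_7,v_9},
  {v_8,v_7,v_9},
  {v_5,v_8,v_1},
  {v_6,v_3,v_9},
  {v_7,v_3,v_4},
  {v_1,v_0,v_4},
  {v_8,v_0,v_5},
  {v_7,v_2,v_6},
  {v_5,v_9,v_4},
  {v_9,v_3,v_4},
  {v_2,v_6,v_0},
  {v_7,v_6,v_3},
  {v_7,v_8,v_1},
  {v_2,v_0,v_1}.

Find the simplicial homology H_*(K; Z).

K has 10 vertices, 30 edges, 20 triangles.
rank ∂_0 = 0, rank ∂_1 = 9 ⇒ b_0 = 10 − 0 − 9 = 1; all invariant factors of ∂_1 are 1 so no torsion. So H_0 = Z.
rank ∂_1 = 9, rank ∂_2 = 20 ⇒ b_1 = 30 − 9 − 20 = 1; ∂_2 has invariant factor(s) [2] giving torsion. So H_1 = Z ⊕ Z/2.
rank ∂_2 = 20, rank ∂_3 = 0 ⇒ b_2 = 20 − 20 − 0 = 0. So H_2 = 0.

H_0 ≅ Z,  H_1 ≅ Z ⊕ Z/2,  H_2 = 0.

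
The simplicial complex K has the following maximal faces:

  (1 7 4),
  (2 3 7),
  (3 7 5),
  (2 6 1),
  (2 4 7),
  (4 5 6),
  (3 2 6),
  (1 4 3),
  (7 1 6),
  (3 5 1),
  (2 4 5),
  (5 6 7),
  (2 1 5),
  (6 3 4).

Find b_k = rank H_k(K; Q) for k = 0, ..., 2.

b_0 = 1, b_1 = 2, b_2 = 1.

Fix the vertex order 1 < 2 < 3 < 4 < 5 < 6 < 7 and write every simplex with vertices in increasing order. Then dim K = 2 and the simplices of K are:

  0-simplices (7): [1], [2], [3], [4], [5], [6], [7]
  1-simplices (21): [1,2], [1,3], [1,4], [1,5], [1,6], [1,7], [2,3], [2,4], [2,5], [2,6], [2,7], [3,4], [3,5], [3,6], [3,7], [4,5], [4,6], [4,7], [5,6], [5,7], [6,7]
  2-simplices (14): [1,2,5], [1,2,6], [1,3,4], [1,3,5], [1,4,7], [1,6,7], [2,3,6], [2,3,7], [2,4,5], [2,4,7], [3,4,6], [3,5,7], [4,5,6], [5,6,7]

giving chain groups C_0 ≅ Z^7, C_1 ≅ Z^21, C_2 ≅ Z^14.

Boundary ∂_1: C_1 → C_0 maps an edge to its endpoints' difference, ∂[p,q] = q − p.
As a 7×21 matrix over Z this has rank 6, with invariant factors (1,1,1,1,1,1).

The boundary map ∂_2: C_2 → C_1 maps a triangle to the signed sum of its edges. For instance
  ∂[1,3,4] = [3,4] − [1,4] + [1,3],
  ∂[1,3,5] = [3,5] − [1,5] + [1,3].
The resulting 21×14 matrix has rank 13, and its Smith normal form has invariant factors (1,1,1,1,1,1,1,1,1,1,1,1,1).

Computing H_k = (kernel of ∂_k) / (image of ∂_{k+1}):

  H_0: rank C_0 − rank ∂_1 = 7 − 6 = 1, and the invariant factors of ∂_1 are all 1, so H_0 ≅ Z.
  H_1: rank ker ∂_1 − rank ∂_2 = (21 − 6) − 13 = 2, and the invariant factors of ∂_2 are all 1, so H_1 ≅ Z^2.
  H_2: rank ker ∂_2 − rank ∂_3 = (14 − 13) − 0 = 1, and there is no ∂_3, so H_2 ≅ Z.

Hence the Betti numbers are b_0 = 1, b_1 = 2, b_2 = 1.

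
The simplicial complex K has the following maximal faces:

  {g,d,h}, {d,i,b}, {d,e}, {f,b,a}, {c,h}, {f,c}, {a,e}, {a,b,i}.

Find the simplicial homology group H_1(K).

H_1 ≅ Z^2.

K has 9 vertices, 14 edges, 4 triangles.
rank ∂_1 = 8, rank ∂_2 = 4 ⇒ b_1 = 14 − 8 − 4 = 2; all invariant factors of ∂_2 are 1 so no torsion. So H_1 ≅ Z^2.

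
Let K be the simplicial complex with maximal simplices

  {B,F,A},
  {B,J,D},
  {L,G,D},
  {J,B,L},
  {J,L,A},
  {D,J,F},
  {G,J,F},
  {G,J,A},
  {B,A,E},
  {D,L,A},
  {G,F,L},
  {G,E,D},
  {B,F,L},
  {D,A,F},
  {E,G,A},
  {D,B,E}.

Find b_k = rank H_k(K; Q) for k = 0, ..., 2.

Order the vertices as A < B < D < E < F < G < J < L. Listing each simplex with vertices in this order, K has dimension 2 with simplices:

  0-simplices (8): A, B, D, E, F, G, J, L
  1-simplices (24): AB, AD, AE, AF, AG, AJ, AL, BD, BE, BF, BJ, BL, DE, DF, DG, DJ, DL, EG, FG, FJ, FL, GJ, GL, JL
  2-simplices (16): ABE, ABF, ADF, ADL, AEG, AGJ, AJL, BDE, BDJ, BFL, BJL, DEG, DFJ, DGL, FGJ, FGL

giving chain groups C_0 ≅ Z^8, C_1 ≅ Z^24, C_2 ≅ Z^16.

The boundary map ∂_1: C_1 → C_0 maps an edge to its endpoints' difference, ∂[p,q] = q − p. For instance
  ∂BE = E − B.
The resulting 8×24 matrix has rank 7, and its Smith normal form has invariant factors (1,1,1,1,1,1,1).

Boundary ∂_2: C_2 → C_1 maps a triangle to the signed sum of its edges. For instance
  ∂ADL = DL − AL + AD,
  ∂BDJ = DJ − BJ + BD.
As a 24×16 matrix over Z this has rank 15, with invariant factors (1,1,1,1,1,1,1,1,1,1,1,1,1,1,1).

Computing H_k = (kernel of ∂_k) / (image of ∂_{k+1}):

  H_0: rank C_0 − rank ∂_1 = 8 − 7 = 1, and the invariant factors of ∂_1 are all 1, so H_0 = Z.
  H_1: rank ker ∂_1 − rank ∂_2 = (24 − 7) − 15 = 2, and the invariant factors of ∂_2 are all 1, so H_1 = Z^2.
  H_2: rank ker ∂_2 − rank ∂_3 = (16 − 15) − 0 = 1, and there is no ∂_3, so H_2 = Z.

As a check, the Euler characteristic is 8 − 24 + 16 = 0, which agrees with 1 − 2 + 1 = 0.

Hence the Betti numbers are b_0 = 1, b_1 = 2, b_2 = 1.

b_0 = 1, b_1 = 2, b_2 = 1.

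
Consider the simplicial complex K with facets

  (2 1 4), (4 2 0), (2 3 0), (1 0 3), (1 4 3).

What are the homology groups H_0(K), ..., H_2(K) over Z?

H_0 ≅ Z,  H_1 ≅ Z,  H_2 = 0.

Fix the vertex order 0 < 1 < 2 < 3 < 4 and write every simplex with vertices in increasing order. Then dim K = 2 and the simplices of K are:

  0-simplices (5): [0], [1], [2], [3], [4]
  1-simplices (10): [0,1], [0,2], [0,3], [0,4], [1,2], [1,3], [1,4], [2,3], [2,4], [3,4]
  2-simplices (5): [0,1,3], [0,2,3], [0,2,4], [1,2,4], [1,3,4]

giving chain groups C_0 ≅ Z^5, C_1 ≅ Z^10, C_2 ≅ Z^5.

∂_1: C_1 → C_0 sends each edge [p,q] (with p < q) to q − p.
This gives a 5×10 integer matrix of rank 4; reducing to Smith normal form yields diagonal entries (1,1,1,1).

The boundary map ∂_2: C_2 → C_1 maps a triangle to the signed sum of its edges. For instance
  ∂[1,2,4] = [2,4] − [1,4] + [1,2],
  ∂[1,3,4] = [3,4] − [1,4] + [1,3].
As a 10×5 matrix over Z this has rank 5, with invariant factors (1,1,1,1,1).

From H_k ≅ ker(∂_k) / im(∂_{k+1}) we obtain:

  H_0: rank C_0 − rank ∂_1 = 5 − 4 = 1, and the invariant factors of ∂_1 are all 1, so H_0 ≅ Z.
  H_1: rank ker ∂_1 − rank ∂_2 = (10 − 4) − 5 = 1, and the invariant factors of ∂_2 are all 1, so H_1 ≅ Z.
  H_2: rank ker ∂_2 − rank ∂_3 = (5 − 5) − 0 = 0, and there is no ∂_3, so H_2 ≅ 0.

(K is a triangulation of the Möbius band.)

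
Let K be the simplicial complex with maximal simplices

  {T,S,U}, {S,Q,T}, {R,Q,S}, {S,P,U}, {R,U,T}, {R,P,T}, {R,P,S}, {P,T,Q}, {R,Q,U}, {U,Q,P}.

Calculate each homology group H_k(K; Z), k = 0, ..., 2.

Fix the vertex order P < Q < R < S < T < U and write every simplex with vertices in increasing order. Then dim K = 2 and the simplices of K are:

  0-simplices (6): P, Q, R, S, T, U
  1-simplices (15): PQ, PR, PS, PT, PU, QR, QS, QT, QU, RS, RT, RU, ST, SU, TU
  2-simplices (10): PQT, PQU, PRS, PRT, PSU, QRS, QRU, QST, RTU, STU

Hence C_0 ≅ Z^6, C_1 ≅ Z^15, C_2 ≅ Z^10.

Boundary ∂_1: C_1 → C_0 sends each edge [p,q] (with p < q) to q − p. For instance
  ∂RU = U − R.
The 6×15 boundary matrix has rank 5 and Smith normal form diag(1,1,1,1,1).

Boundary ∂_2: C_2 → C_1 acts by ∂[p,q,r] = [q,r] − [p,r] + [p,q]. For instance
  ∂QRS = RS − QS + QR,
  ∂PRS = RS − PS + PR.
As a 15×10 matrix over Z this has rank 10, with invariant factors (1,1,1,1,1,1,1,1,1,2).

Reading off H_k = ker ∂_k / im ∂_{k+1}:

  H_0: rank C_0 − rank ∂_1 = 6 − 5 = 1, and the invariant factors of ∂_1 are all 1, so H_0 ≅ Z.
  H_1: rank ker ∂_1 − rank ∂_2 = (15 − 5) − 10 = 0, and ∂_2 has invariant factor 2 > 1, so H_1 ≅ Z/2Z.
  H_2: rank ker ∂_2 − rank ∂_3 = (10 − 10) − 0 = 0, and there is no ∂_3, so H_2 ≅ 0.

As a check, the Euler characteristic is 6 − 15 + 10 = 1, which agrees with 1 − 0 + 0 = 1.

H_0 ≅ Z,  H_1 ≅ Z/2Z,  H_2 = 0.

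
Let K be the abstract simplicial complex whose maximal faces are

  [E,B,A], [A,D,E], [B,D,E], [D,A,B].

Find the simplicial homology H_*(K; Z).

H_0 ≅ Z,  H_1 = 0,  H_2 ≅ Z.

Take the total order A < B < D < E on the vertex set. Then K (dimension 2) consists of the simplices:

  0-simplices (4): A, B, D, E
  1-simplices (6): AB, AD, AE, BD, BE, DE
  2-simplices (4): ABD, ABE, ADE, BDE

giving chain groups C_0 ≅ Z^4, C_1 ≅ Z^6, C_2 ≅ Z^4.

Boundary ∂_1: C_1 → C_0 is given by ∂[p,q] = [q] − [p]. For instance
  ∂BD = D − B.
As a 4×6 matrix over Z this has rank 3, with invariant factors (1,1,1).

The boundary map ∂_2: C_2 → C_1 acts by ∂[p,q,r] = [q,r] − [p,r] + [p,q]. For instance
  ∂ADE = DE − AE + AD,
  ∂BDE = DE − BE + BD.
As a 6×4 matrix over Z this has rank 3, with invariant factors (1,1,1).

Computing H_k = (kernel of ∂_k) / (image of ∂_{k+1}):

  H_0: rank C_0 − rank ∂_1 = 4 − 3 = 1, and the invariant factors of ∂_1 are all 1, so H_0 ≅ Z.
  H_1: rank ker ∂_1 − rank ∂_2 = (6 − 3) − 3 = 0, and the invariant factors of ∂_2 are all 1, so H_1 ≅ 0.
  H_2: rank ker ∂_2 − rank ∂_3 = (4 − 3) − 0 = 1, and there is no ∂_3, so H_2 ≅ Z.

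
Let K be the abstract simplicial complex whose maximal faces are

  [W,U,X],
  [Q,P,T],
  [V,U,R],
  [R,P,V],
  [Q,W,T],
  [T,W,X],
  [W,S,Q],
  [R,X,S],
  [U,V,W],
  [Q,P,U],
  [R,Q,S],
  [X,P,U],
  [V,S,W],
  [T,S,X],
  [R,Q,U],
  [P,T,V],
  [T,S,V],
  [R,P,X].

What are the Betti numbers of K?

b_0 = 1, b_1 = 1, b_2 = 0.

Fix the vertex order P < Q < R < S < T < U < V < W < X and write every simplex with vertices in increasing order. Then dim K = 2 and the simplices of K are:

  0-simplices (9): P, Q, R, S, T, U, V, W, X
  1-simplices (27): PQ, PR, PT, PU, PV, PX, QR, QS, QT, QU, QW, RS, RU, RV, RX, ST, SV, SW, SX, TV, TW, TX, UV, UW, UX, VW, WX
  2-simplices (18): PQT, PQU, PRV, PRX, PTV, PUX, QRS, QRU, QSW, QTW, RSX, RUV, STV, STX, SVW, TWX, UVW, UWX

so the chain groups are C_0 ≅ Z^9, C_1 ≅ Z^27, C_2 ≅ Z^18.

The boundary map ∂_1: C_1 → C_0 is given by ∂[p,q] = [q] − [p].
The resulting 9×27 matrix has rank 8, and its Smith normal form has invariant factors (1,1,1,1,1,1,1,1).

The boundary map ∂_2: C_2 → C_1 acts by ∂[p,q,r] = [q,r] − [p,r] + [p,q]. For instance
  ∂SVW = VW − SW + SV,
  ∂QRU = RU − QU + QR.
As a 27×18 matrix over Z this has rank 18, with invariant factors (1,1,1,1,1,1,1,1,1,1,1,1,1,1,1,1,1,2).

Reading off H_k = ker ∂_k / im ∂_{k+1}:

  H_0: rank C_0 − rank ∂_1 = 9 − 8 = 1, and the invariant factors of ∂_1 are all 1, so H_0 ≅ Z.
  H_1: rank ker ∂_1 − rank ∂_2 = (27 − 8) − 18 = 1, and ∂_2 has invariant factor 2 > 1, so H_1 ≅ Z ⊕ Z/2Z.
  H_2: rank ker ∂_2 − rank ∂_3 = (18 − 18) − 0 = 0, and there is no ∂_3, so H_2 ≅ 0.

As a check, the Euler characteristic is 9 − 27 + 18 = 0, which agrees with 1 − 1 + 0 = 0.

Hence the Betti numbers are b_0 = 1, b_1 = 1, b_2 = 0.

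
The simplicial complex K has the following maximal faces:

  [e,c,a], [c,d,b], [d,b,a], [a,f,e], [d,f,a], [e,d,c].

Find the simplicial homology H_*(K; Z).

K has 6 vertices, 12 edges, 6 triangles.
rank ∂_0 = 0, rank ∂_1 = 5 ⇒ b_0 = 6 − 0 − 5 = 1; all invariant factors of ∂_1 are 1 so no torsion. So H_0 ≅ Z.
rank ∂_1 = 5, rank ∂_2 = 6 ⇒ b_1 = 12 − 5 − 6 = 1; all invariant factors of ∂_2 are 1 so no torsion. So H_1 ≅ Z.
rank ∂_2 = 6, rank ∂_3 = 0 ⇒ b_2 = 6 − 6 − 0 = 0. So H_2 ≅ 0.

H_0 = Z,  H_1 = Z,  H_2 = 0.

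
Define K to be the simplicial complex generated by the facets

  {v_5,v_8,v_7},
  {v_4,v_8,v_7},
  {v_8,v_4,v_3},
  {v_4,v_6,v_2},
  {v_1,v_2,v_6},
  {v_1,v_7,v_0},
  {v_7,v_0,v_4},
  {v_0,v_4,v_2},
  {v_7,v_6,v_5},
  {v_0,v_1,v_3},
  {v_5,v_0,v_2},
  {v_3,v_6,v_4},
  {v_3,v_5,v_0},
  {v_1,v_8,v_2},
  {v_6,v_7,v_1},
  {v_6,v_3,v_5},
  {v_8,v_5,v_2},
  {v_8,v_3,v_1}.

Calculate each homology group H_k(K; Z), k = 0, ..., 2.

H_0 = Z,  H_1 = Z^2,  H_2 = Z.

Take the total order v_0 < v_1 < v_2 < v_3 < v_4 < v_5 < v_6 < v_7 < v_8 on the vertex set. Then K (dimension 2) consists of the simplices:

  0-simplices (9): [v_0], [v_1], [v_2], [v_3], [v_4], [v_5], [v_6], [v_7], [v_8]
  1-simplices (27): (27 of them)
  2-simplices (18): (18 of them)

Hence C_0 ≅ Z^9, C_1 ≅ Z^27, C_2 ≅ Z^18.

The boundary map ∂_1: C_1 → C_0 is given by ∂[p,q] = [q] − [p].
The resulting 9×27 matrix has rank 8, and its Smith normal form has invariant factors (1,1,1,1,1,1,1,1).

The boundary map ∂_2: C_2 → C_1 acts by ∂[p,q,r] = [q,r] − [p,r] + [p,q]. For instance
  ∂[v_2,v_4,v_6] = [v_4,v_6] − [v_2,v_6] + [v_2,v_4],
  ∂[v_3,v_4,v_8] = [v_4,v_8] − [v_3,v_8] + [v_3,v_4].
The resulting 27×18 matrix has rank 17, and its Smith normal form has invariant factors (1,1,1,1,1,1,1,1,1,1,1,1,1,1,1,1,1).

Now H_k = ker ∂_k / im ∂_{k+1}, so:

  H_0: rank C_0 − rank ∂_1 = 9 − 8 = 1, and the invariant factors of ∂_1 are all 1, so H_0 ≅ Z.
  H_1: rank ker ∂_1 − rank ∂_2 = (27 − 8) − 17 = 2, and the invariant factors of ∂_2 are all 1, so H_1 ≅ Z^2.
  H_2: rank ker ∂_2 − rank ∂_3 = (18 − 17) − 0 = 1, and there is no ∂_3, so H_2 ≅ Z.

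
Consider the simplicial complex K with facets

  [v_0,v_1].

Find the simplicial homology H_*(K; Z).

Take the total order v_0 < v_1 on the vertex set. Then K (dimension 1) consists of the simplices:

  0-simplices (2): [v_0], [v_1]
  1-simplices (1): [v_0,v_1]

so the chain groups are C_0 ≅ Z^2, C_1 ≅ Z^1.

Boundary ∂_1: C_1 → C_0 sends each edge [p,q] (with p < q) to q − p.
The 2×1 boundary matrix has rank 1 and Smith normal form diag(1).

From H_k ≅ ker(∂_k) / im(∂_{k+1}) we obtain:

  H_0: rank C_0 − rank ∂_1 = 2 − 1 = 1, and the invariant factors of ∂_1 are all 1, so H_0 ≅ Z.
  H_1: rank ker ∂_1 − rank ∂_2 = (1 − 1) − 0 = 0, and there is no ∂_2, so H_1 ≅ 0.

H_0 = Z,  H_1 = 0.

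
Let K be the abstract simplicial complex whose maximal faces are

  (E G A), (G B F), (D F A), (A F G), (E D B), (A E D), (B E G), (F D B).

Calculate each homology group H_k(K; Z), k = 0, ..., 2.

Take the total order A < B < D < E < F < G on the vertex set. Then K (dimension 2) consists of the simplices:

  0-simplices (6): A, B, D, E, F, G
  1-simplices (12): AD, AE, AF, AG, BD, BE, BF, BG, DE, DF, EG, FG
  2-simplices (8): ADE, ADF, AEG, AFG, BDE, BDF, BEG, BFG

Hence C_0 ≅ Z^6, C_1 ≅ Z^12, C_2 ≅ Z^8.

∂_1: C_1 → C_0 sends each edge [p,q] (with p < q) to q − p.
The resulting 6×12 matrix has rank 5, and its Smith normal form has invariant factors (1,1,1,1,1).

Boundary ∂_2: C_2 → C_1 maps a triangle to the signed sum of its edges. For instance
  ∂ADF = DF − AF + AD,
  ∂AFG = FG − AG + AF.
This gives a 12×8 integer matrix of rank 7; reducing to Smith normal form yields diagonal entries (1,1,1,1,1,1,1).

Now H_k = ker ∂_k / im ∂_{k+1}, so:

  H_0: rank C_0 − rank ∂_1 = 6 − 5 = 1, and the invariant factors of ∂_1 are all 1, so H_0 ≅ Z.
  H_1: rank ker ∂_1 − rank ∂_2 = (12 − 5) − 7 = 0, and the invariant factors of ∂_2 are all 1, so H_1 ≅ 0.
  H_2: rank ker ∂_2 − rank ∂_3 = (8 − 7) − 0 = 1, and there is no ∂_3, so H_2 ≅ Z.

H_0 = Z,  H_1 = 0,  H_2 = Z.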